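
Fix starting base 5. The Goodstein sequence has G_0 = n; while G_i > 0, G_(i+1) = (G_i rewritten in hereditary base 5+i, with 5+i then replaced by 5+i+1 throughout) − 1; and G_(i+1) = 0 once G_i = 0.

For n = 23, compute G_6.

G_0 = 23. HB_5(23) = 4·5 + 3. Bump = 27. G_1 = 26.
G_1 = 26. HB_6(26) = 4·6 + 2. Bump = 30. G_2 = 29.
G_2 = 29. HB_7(29) = 4·7 + 1. Bump = 33. G_3 = 32.
G_3 = 32. HB_8(32) = 4·8. Bump = 36. G_4 = 35.
G_4 = 35. HB_9(35) = 3·9 + 8. Bump = 38. G_5 = 37.
G_5 = 37. HB_10(37) = 3·10 + 7. Bump = 40. G_6 = 39.
G_6 = 39. HB_11(39) = 3·11 + 6. Bump = 42. G_7 = 41.

39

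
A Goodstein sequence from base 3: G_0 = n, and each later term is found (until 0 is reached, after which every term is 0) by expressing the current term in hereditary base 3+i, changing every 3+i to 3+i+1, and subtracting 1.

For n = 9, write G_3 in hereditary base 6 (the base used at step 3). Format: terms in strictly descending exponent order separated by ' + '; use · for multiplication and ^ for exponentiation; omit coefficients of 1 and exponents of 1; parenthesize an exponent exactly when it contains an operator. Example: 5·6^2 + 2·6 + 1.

i=0: 9 = 3^2 (b=3); 3→4: 4^2 = 16; 16−1 = 15
i=1: 15 = 3·4 + 3 (b=4); 4→5: 3·5 + 3 = 18; 18−1 = 17
i=2: 17 = 3·5 + 2 (b=5); 5→6: 3·6 + 2 = 20; 20−1 = 19

3·6 + 1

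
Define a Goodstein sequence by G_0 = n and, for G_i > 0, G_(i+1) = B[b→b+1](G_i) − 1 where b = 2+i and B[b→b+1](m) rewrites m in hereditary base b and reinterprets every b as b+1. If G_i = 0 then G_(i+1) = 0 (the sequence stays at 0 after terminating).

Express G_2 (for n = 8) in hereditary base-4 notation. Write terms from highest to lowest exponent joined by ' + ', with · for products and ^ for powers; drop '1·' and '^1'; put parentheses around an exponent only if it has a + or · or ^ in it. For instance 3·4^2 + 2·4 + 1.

2·4^4 + 2·4^2 + 2·4 + 1

step 0: 8 = 2^(2 + 1); sub 3 for 2: 3^(3 + 1); = 81; G_1 = 81−1 = 80
step 1: 80 = 2·3^3 + 2·3^2 + 2·3 + 2; sub 4 for 3: 2·4^4 + 2·4^2 + 2·4 + 2; = 554; G_2 = 554−1 = 553
step 2: 553 = 2·4^4 + 2·4^2 + 2·4 + 1; sub 5 for 4: 2·5^5 + 2·5^2 + 2·5 + 1; = 6311; G_3 = 6311−1 = 6310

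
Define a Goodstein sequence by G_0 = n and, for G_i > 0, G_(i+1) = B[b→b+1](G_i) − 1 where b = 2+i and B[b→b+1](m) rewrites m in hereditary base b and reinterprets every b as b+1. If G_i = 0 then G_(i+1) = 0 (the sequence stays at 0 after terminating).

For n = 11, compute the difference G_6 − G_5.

128452926

(0) 11|_2 = 2^(2 + 1) + 2 + 1 ↦ 3^(3 + 1) + 3 + 1|_3 = 85 ⇒ 84
(1) 84|_3 = 3^(3 + 1) + 3 ↦ 4^(4 + 1) + 4|_4 = 1028 ⇒ 1027
(2) 1027|_4 = 4^(4 + 1) + 3 ↦ 5^(5 + 1) + 3|_5 = 15628 ⇒ 15627
(3) 15627|_5 = 5^(5 + 1) + 2 ↦ 6^(6 + 1) + 2|_6 = 279938 ⇒ 279937
(4) 279937|_6 = 6^(6 + 1) + 1 ↦ 7^(7 + 1) + 1|_7 = 5764802 ⇒ 5764801
(5) 5764801|_7 = 7^(7 + 1) ↦ 8^(8 + 1)|_8 = 134217728 ⇒ 134217727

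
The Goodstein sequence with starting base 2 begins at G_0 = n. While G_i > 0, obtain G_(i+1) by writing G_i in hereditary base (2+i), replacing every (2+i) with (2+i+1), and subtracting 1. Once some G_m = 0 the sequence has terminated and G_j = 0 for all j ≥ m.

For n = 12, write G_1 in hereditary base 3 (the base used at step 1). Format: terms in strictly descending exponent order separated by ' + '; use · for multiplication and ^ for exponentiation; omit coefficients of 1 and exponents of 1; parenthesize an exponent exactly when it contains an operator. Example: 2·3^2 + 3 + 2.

3^(3 + 1) + 2·3^2 + 2·3 + 2

step 0: 12 = 2^(2 + 1) + 2^2; sub 3 for 2: 3^(3 + 1) + 3^3; = 108; G_1 = 108−1 = 107
step 1: 107 = 3^(3 + 1) + 2·3^2 + 2·3 + 2; sub 4 for 3: 4^(4 + 1) + 2·4^2 + 2·4 + 2; = 1066; G_2 = 1066−1 = 1065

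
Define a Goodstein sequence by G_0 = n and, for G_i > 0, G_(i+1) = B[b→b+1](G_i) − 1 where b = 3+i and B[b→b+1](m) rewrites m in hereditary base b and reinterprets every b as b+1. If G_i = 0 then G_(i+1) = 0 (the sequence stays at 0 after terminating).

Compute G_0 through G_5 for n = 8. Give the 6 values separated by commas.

i=0: 8 = 2·3 + 2 (b=3); 3→4: 2·4 + 2 = 10; 10−1 = 9
i=1: 9 = 2·4 + 1 (b=4); 4→5: 2·5 + 1 = 11; 11−1 = 10
i=2: 10 = 2·5 (b=5); 5→6: 2·6 = 12; 12−1 = 11
i=3: 11 = 6 + 5 (b=6); 6→7: 7 + 5 = 12; 12−1 = 11
i=4: 11 = 7 + 4 (b=7); 7→8: 8 + 4 = 12; 12−1 = 11

8, 9, 10, 11, 11, 11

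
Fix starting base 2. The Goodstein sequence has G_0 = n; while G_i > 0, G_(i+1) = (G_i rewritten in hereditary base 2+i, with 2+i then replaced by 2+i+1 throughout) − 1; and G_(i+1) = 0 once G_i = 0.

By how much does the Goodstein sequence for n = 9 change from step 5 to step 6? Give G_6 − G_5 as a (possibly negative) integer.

(0) 9|_2 = 2^(2 + 1) + 1 ↦ 3^(3 + 1) + 1|_3 = 82 ⇒ 81
(1) 81|_3 = 3^(3 + 1) ↦ 4^(4 + 1)|_4 = 1024 ⇒ 1023
(2) 1023|_4 = 3·4^4 + 3·4^3 + 3·4^2 + 3·4 + 3 ↦ 3·5^5 + 3·5^3 + 3·5^2 + 3·5 + 3|_5 = 9843 ⇒ 9842
(3) 9842|_5 = 3·5^5 + 3·5^3 + 3·5^2 + 3·5 + 2 ↦ 3·6^6 + 3·6^3 + 3·6^2 + 3·6 + 2|_6 = 140744 ⇒ 140743
(4) 140743|_6 = 3·6^6 + 3·6^3 + 3·6^2 + 3·6 + 1 ↦ 3·7^7 + 3·7^3 + 3·7^2 + 3·7 + 1|_7 = 2471827 ⇒ 2471826
(5) 2471826|_7 = 3·7^7 + 3·7^3 + 3·7^2 + 3·7 ↦ 3·8^8 + 3·8^3 + 3·8^2 + 3·8|_8 = 50333400 ⇒ 50333399

47861573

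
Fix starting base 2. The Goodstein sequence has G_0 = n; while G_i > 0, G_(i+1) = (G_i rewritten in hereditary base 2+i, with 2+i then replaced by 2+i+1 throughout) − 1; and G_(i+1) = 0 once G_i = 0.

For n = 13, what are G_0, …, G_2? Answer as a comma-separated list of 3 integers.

(0) 13|_2 = 2^(2 + 1) + 2^2 + 1 ↦ 3^(3 + 1) + 3^3 + 1|_3 = 109 ⇒ 108
(1) 108|_3 = 3^(3 + 1) + 3^3 ↦ 4^(4 + 1) + 4^4|_4 = 1280 ⇒ 1279

13, 108, 1279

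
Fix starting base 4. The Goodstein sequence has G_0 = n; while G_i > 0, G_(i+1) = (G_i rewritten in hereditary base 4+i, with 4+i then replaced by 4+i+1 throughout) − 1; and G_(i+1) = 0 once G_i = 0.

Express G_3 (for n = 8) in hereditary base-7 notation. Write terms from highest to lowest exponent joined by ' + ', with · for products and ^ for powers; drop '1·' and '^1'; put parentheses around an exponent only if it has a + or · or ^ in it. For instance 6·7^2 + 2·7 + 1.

step 0: 8 = 2·4; sub 5 for 4: 2·5; = 10; G_1 = 10−1 = 9
step 1: 9 = 5 + 4; sub 6 for 5: 6 + 4; = 10; G_2 = 10−1 = 9
step 2: 9 = 6 + 3; sub 7 for 6: 7 + 3; = 10; G_3 = 10−1 = 9
step 3: 9 = 7 + 2; sub 8 for 7: 8 + 2; = 10; G_4 = 10−1 = 9

7 + 2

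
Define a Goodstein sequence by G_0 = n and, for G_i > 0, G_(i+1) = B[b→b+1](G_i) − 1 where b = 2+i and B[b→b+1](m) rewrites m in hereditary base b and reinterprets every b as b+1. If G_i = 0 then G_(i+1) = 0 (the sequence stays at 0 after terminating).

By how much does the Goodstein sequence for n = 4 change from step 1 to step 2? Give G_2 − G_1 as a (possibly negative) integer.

15

i=0: 4 = 2^2 (b=2); 2→3: 3^3 = 27; 27−1 = 26
i=1: 26 = 2·3^2 + 2·3 + 2 (b=3); 3→4: 2·4^2 + 2·4 + 2 = 42; 42−1 = 41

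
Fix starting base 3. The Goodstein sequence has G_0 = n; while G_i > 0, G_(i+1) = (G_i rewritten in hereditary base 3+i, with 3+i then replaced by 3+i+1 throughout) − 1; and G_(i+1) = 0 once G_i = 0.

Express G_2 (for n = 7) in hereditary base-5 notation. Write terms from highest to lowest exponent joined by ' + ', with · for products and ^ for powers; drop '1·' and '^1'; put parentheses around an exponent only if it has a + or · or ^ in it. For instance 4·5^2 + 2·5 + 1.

5 + 4

base 3: 7 = 2·3 + 1; at 4: 2·4 + 1 = 9; next = 8
base 4: 8 = 2·4; at 5: 2·5 = 10; next = 9
base 5: 9 = 5 + 4; at 6: 6 + 4 = 10; next = 9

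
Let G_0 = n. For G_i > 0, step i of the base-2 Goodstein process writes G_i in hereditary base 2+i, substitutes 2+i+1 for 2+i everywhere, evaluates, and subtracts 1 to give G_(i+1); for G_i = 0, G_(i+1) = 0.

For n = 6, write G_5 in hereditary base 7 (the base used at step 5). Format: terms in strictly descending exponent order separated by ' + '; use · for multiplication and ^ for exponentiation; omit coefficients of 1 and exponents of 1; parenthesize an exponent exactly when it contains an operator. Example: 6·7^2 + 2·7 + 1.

5·7^5 + 5·7^4 + 5·7^3 + 5·7^2 + 5·7 + 4

i=0: 6 = 2^2 + 2 (b=2); 2→3: 3^3 + 3 = 30; 30−1 = 29
i=1: 29 = 3^3 + 2 (b=3); 3→4: 4^4 + 2 = 258; 258−1 = 257
i=2: 257 = 4^4 + 1 (b=4); 4→5: 5^5 + 1 = 3126; 3126−1 = 3125
i=3: 3125 = 5^5 (b=5); 5→6: 6^6 = 46656; 46656−1 = 46655
i=4: 46655 = 5·6^5 + 5·6^4 + 5·6^3 + 5·6^2 + 5·6 + 5 (b=6); 6→7: 5·7^5 + 5·7^4 + 5·7^3 + 5·7^2 + 5·7 + 5 = 98040; 98040−1 = 98039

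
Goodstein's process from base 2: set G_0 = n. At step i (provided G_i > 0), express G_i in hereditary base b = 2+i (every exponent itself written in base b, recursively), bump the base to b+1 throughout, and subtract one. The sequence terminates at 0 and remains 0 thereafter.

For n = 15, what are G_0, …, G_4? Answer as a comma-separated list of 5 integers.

[0] 15 ≡ 2^(2 + 1) + 2^2 + 2 + 1 (base 2). Lift 3: 112. −1: 111.
[1] 111 ≡ 3^(3 + 1) + 3^3 + 3 (base 3). Lift 4: 1284. −1: 1283.
[2] 1283 ≡ 4^(4 + 1) + 4^4 + 3 (base 4). Lift 5: 18753. −1: 18752.
[3] 18752 ≡ 5^(5 + 1) + 5^5 + 2 (base 5). Lift 6: 326594. −1: 326593.

15, 111, 1283, 18752, 326593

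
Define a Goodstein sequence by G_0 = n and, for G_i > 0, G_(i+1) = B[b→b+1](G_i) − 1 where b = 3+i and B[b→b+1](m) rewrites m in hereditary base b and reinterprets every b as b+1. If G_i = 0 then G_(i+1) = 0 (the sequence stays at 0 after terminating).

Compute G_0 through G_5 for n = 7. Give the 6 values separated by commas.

7, 8, 9, 9, 9, 9

[0] 7 ≡ 2·3 + 1 (base 3). Lift 4: 9. −1: 8.
[1] 8 ≡ 2·4 (base 4). Lift 5: 10. −1: 9.
[2] 9 ≡ 5 + 4 (base 5). Lift 6: 10. −1: 9.
[3] 9 ≡ 6 + 3 (base 6). Lift 7: 10. −1: 9.
[4] 9 ≡ 7 + 2 (base 7). Lift 8: 10. −1: 9.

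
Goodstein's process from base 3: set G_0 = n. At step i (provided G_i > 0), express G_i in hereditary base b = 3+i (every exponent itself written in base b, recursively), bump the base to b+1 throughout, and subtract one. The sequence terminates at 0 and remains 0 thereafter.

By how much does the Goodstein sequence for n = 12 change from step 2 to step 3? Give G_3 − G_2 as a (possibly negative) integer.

10

G_0=12  [base 3] 3^2 + 3  →[3↦4]→  4^2 + 4 = 20  −1 ⇒ G_1=19
G_1=19  [base 4] 4^2 + 3  →[4↦5]→  5^2 + 3 = 28  −1 ⇒ G_2=27
G_2=27  [base 5] 5^2 + 2  →[5↦6]→  6^2 + 2 = 38  −1 ⇒ G_3=37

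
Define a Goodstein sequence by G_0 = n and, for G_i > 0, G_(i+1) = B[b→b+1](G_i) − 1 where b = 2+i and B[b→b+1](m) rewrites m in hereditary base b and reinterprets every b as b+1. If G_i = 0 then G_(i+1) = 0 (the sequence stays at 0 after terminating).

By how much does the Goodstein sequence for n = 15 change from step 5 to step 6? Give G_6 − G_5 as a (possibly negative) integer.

144406599

G_0=15  [base 2] 2^(2 + 1) + 2^2 + 2 + 1  →[2↦3]→  3^(3 + 1) + 3^3 + 3 + 1 = 112  −1 ⇒ G_1=111
G_1=111  [base 3] 3^(3 + 1) + 3^3 + 3  →[3↦4]→  4^(4 + 1) + 4^4 + 4 = 1284  −1 ⇒ G_2=1283
G_2=1283  [base 4] 4^(4 + 1) + 4^4 + 3  →[4↦5]→  5^(5 + 1) + 5^5 + 3 = 18753  −1 ⇒ G_3=18752
G_3=18752  [base 5] 5^(5 + 1) + 5^5 + 2  →[5↦6]→  6^(6 + 1) + 6^6 + 2 = 326594  −1 ⇒ G_4=326593
G_4=326593  [base 6] 6^(6 + 1) + 6^6 + 1  →[6↦7]→  7^(7 + 1) + 7^7 + 1 = 6588345  −1 ⇒ G_5=6588344
G_5=6588344  [base 7] 7^(7 + 1) + 7^7  →[7↦8]→  8^(8 + 1) + 8^8 = 150994944  −1 ⇒ G_6=150994943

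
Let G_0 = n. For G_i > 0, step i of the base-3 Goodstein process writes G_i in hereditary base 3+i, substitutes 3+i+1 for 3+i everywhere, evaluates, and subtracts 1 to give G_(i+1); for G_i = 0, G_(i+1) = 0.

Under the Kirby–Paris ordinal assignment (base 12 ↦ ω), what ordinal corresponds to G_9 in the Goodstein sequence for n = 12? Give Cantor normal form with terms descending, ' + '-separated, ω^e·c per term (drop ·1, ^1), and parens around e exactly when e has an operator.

step 0: 12 = 3^2 + 3; sub 4 for 3: 4^2 + 4; = 20; G_1 = 20−1 = 19
step 1: 19 = 4^2 + 3; sub 5 for 4: 5^2 + 3; = 28; G_2 = 28−1 = 27
step 2: 27 = 5^2 + 2; sub 6 for 5: 6^2 + 2; = 38; G_3 = 38−1 = 37
step 3: 37 = 6^2 + 1; sub 7 for 6: 7^2 + 1; = 50; G_4 = 50−1 = 49
step 4: 49 = 7^2; sub 8 for 7: 8^2; = 64; G_5 = 64−1 = 63
step 5: 63 = 7·8 + 7; sub 9 for 8: 7·9 + 7; = 70; G_6 = 70−1 = 69
step 6: 69 = 7·9 + 6; sub 10 for 9: 7·10 + 6; = 76; G_7 = 76−1 = 75
step 7: 75 = 7·10 + 5; sub 11 for 10: 7·11 + 5; = 82; G_8 = 82−1 = 81
step 8: 81 = 7·11 + 4; sub 12 for 11: 7·12 + 4; = 88; G_9 = 88−1 = 87

ω·7 + 3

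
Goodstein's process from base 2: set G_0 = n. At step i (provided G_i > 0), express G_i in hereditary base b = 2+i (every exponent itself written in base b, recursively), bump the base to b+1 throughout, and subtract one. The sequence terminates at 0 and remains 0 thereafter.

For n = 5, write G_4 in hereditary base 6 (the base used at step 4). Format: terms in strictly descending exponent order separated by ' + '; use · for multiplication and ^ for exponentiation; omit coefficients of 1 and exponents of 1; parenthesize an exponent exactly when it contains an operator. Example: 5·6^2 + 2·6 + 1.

G_0=5  [base 2] 2^2 + 1  →[2↦3]→  3^3 + 1 = 28  −1 ⇒ G_1=27
G_1=27  [base 3] 3^3  →[3↦4]→  4^4 = 256  −1 ⇒ G_2=255
G_2=255  [base 4] 3·4^3 + 3·4^2 + 3·4 + 3  →[4↦5]→  3·5^3 + 3·5^2 + 3·5 + 3 = 468  −1 ⇒ G_3=467
G_3=467  [base 5] 3·5^3 + 3·5^2 + 3·5 + 2  →[5↦6]→  3·6^3 + 3·6^2 + 3·6 + 2 = 776  −1 ⇒ G_4=775

3·6^3 + 3·6^2 + 3·6 + 1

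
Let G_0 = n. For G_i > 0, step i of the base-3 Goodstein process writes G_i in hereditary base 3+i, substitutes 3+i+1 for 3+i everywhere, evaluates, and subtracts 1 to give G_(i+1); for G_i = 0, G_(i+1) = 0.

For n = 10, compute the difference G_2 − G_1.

i=0: 10 = 3^2 + 1 (b=3); 3→4: 4^2 + 1 = 17; 17−1 = 16
i=1: 16 = 4^2 (b=4); 4→5: 5^2 = 25; 25−1 = 24

8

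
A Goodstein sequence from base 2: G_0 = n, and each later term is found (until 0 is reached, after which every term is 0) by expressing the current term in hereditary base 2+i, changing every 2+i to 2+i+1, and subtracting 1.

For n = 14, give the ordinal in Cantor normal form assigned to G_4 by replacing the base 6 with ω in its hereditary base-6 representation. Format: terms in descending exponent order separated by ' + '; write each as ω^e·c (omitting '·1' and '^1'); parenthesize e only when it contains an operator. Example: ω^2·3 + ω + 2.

[0] 14 ≡ 2^(2 + 1) + 2^2 + 2 (base 2). Lift 3: 111. −1: 110.
[1] 110 ≡ 3^(3 + 1) + 3^3 + 2 (base 3). Lift 4: 1282. −1: 1281.
[2] 1281 ≡ 4^(4 + 1) + 4^4 + 1 (base 4). Lift 5: 18751. −1: 18750.
[3] 18750 ≡ 5^(5 + 1) + 5^5 (base 5). Lift 6: 326592. −1: 326591.
[4] 326591 ≡ 6^(6 + 1) + 5·6^5 + 5·6^4 + 5·6^3 + 5·6^2 + 5·6 + 5 (base 6). Lift 7: 5862841. −1: 5862840.

ω^(ω + 1) + ω^5·5 + ω^4·5 + ω^3·5 + ω^2·5 + ω·5 + 5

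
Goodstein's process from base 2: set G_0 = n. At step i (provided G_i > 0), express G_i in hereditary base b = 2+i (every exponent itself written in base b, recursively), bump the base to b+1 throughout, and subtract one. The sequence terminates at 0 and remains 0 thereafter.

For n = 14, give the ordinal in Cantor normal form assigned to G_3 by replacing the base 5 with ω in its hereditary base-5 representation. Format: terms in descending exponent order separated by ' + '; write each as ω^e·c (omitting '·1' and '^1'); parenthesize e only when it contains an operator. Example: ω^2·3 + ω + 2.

step 0: 14 = 2^(2 + 1) + 2^2 + 2; sub 3 for 2: 3^(3 + 1) + 3^3 + 3; = 111; G_1 = 111−1 = 110
step 1: 110 = 3^(3 + 1) + 3^3 + 2; sub 4 for 3: 4^(4 + 1) + 4^4 + 2; = 1282; G_2 = 1282−1 = 1281
step 2: 1281 = 4^(4 + 1) + 4^4 + 1; sub 5 for 4: 5^(5 + 1) + 5^5 + 1; = 18751; G_3 = 18751−1 = 18750
step 3: 18750 = 5^(5 + 1) + 5^5; sub 6 for 5: 6^(6 + 1) + 6^6; = 326592; G_4 = 326592−1 = 326591

ω^(ω + 1) + ω^ω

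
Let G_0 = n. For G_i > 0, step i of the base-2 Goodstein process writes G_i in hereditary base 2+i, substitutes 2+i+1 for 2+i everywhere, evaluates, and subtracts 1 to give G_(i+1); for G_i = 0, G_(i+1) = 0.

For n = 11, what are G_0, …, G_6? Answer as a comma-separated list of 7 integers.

11, 84, 1027, 15627, 279937, 5764801, 134217727

(0) 11|_2 = 2^(2 + 1) + 2 + 1 ↦ 3^(3 + 1) + 3 + 1|_3 = 85 ⇒ 84
(1) 84|_3 = 3^(3 + 1) + 3 ↦ 4^(4 + 1) + 4|_4 = 1028 ⇒ 1027
(2) 1027|_4 = 4^(4 + 1) + 3 ↦ 5^(5 + 1) + 3|_5 = 15628 ⇒ 15627
(3) 15627|_5 = 5^(5 + 1) + 2 ↦ 6^(6 + 1) + 2|_6 = 279938 ⇒ 279937
(4) 279937|_6 = 6^(6 + 1) + 1 ↦ 7^(7 + 1) + 1|_7 = 5764802 ⇒ 5764801
(5) 5764801|_7 = 7^(7 + 1) ↦ 8^(8 + 1)|_8 = 134217728 ⇒ 134217727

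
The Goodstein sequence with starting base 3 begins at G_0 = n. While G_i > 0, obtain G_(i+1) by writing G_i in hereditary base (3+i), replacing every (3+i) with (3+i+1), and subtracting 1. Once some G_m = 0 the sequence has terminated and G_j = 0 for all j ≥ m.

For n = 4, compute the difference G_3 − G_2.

G_0=4  [base 3] 3 + 1  →[3↦4]→  4 + 1 = 5  −1 ⇒ G_1=4
G_1=4  [base 4] 4  →[4↦5]→  5 = 5  −1 ⇒ G_2=4
G_2=4  [base 5] 4  →[5↦6]→  4 = 4  −1 ⇒ G_3=3

-1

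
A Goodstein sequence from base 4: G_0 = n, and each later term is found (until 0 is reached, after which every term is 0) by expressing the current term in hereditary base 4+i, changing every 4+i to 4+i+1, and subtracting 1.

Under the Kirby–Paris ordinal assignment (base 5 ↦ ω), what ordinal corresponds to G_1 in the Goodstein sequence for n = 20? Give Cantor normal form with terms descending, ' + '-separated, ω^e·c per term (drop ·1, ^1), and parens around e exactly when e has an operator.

(0) 20|_4 = 4^2 + 4 ↦ 5^2 + 5|_5 = 30 ⇒ 29
(1) 29|_5 = 5^2 + 4 ↦ 6^2 + 4|_6 = 40 ⇒ 39

ω^2 + 4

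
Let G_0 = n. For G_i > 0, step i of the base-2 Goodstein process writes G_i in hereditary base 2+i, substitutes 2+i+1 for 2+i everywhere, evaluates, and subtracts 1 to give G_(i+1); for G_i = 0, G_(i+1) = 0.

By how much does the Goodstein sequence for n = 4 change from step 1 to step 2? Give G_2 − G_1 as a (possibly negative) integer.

i=0: 4 = 2^2 (b=2); 2→3: 3^3 = 27; 27−1 = 26
i=1: 26 = 2·3^2 + 2·3 + 2 (b=3); 3→4: 2·4^2 + 2·4 + 2 = 42; 42−1 = 41

15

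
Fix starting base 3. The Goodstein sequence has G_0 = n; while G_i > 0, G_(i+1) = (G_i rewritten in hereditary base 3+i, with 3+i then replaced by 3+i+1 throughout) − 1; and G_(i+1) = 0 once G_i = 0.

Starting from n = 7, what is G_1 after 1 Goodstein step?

8

i=0: 7 = 2·3 + 1 (b=3); 3→4: 2·4 + 1 = 9; 9−1 = 8
i=1: 8 = 2·4 (b=4); 4→5: 2·5 = 10; 10−1 = 9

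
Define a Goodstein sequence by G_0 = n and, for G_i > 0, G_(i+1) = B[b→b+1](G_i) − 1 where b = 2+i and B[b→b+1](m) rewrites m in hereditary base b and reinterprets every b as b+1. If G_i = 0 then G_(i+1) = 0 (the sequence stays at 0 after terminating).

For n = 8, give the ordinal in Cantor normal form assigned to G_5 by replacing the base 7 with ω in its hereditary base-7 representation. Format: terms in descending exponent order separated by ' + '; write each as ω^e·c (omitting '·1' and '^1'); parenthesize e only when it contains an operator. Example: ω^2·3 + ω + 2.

i=0: 8 = 2^(2 + 1) (b=2); 2→3: 3^(3 + 1) = 81; 81−1 = 80
i=1: 80 = 2·3^3 + 2·3^2 + 2·3 + 2 (b=3); 3→4: 2·4^4 + 2·4^2 + 2·4 + 2 = 554; 554−1 = 553
i=2: 553 = 2·4^4 + 2·4^2 + 2·4 + 1 (b=4); 4→5: 2·5^5 + 2·5^2 + 2·5 + 1 = 6311; 6311−1 = 6310
i=3: 6310 = 2·5^5 + 2·5^2 + 2·5 (b=5); 5→6: 2·6^6 + 2·6^2 + 2·6 = 93396; 93396−1 = 93395
i=4: 93395 = 2·6^6 + 2·6^2 + 6 + 5 (b=6); 6→7: 2·7^7 + 2·7^2 + 7 + 5 = 1647196; 1647196−1 = 1647195
i=5: 1647195 = 2·7^7 + 2·7^2 + 7 + 4 (b=7); 7→8: 2·8^8 + 2·8^2 + 8 + 4 = 33554572; 33554572−1 = 33554571

ω^ω·2 + ω^2·2 + ω + 4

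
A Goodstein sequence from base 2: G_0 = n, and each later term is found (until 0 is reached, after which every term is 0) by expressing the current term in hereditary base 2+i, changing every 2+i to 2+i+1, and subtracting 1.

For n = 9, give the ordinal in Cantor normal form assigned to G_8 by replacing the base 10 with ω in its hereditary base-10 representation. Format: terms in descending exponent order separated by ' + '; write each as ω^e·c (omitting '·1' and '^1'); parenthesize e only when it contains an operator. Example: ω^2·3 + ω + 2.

ω^ω·3 + ω^3·3 + ω^2·3 + ω·2 + 5

[0] 9 ≡ 2^(2 + 1) + 1 (base 2). Lift 3: 82. −1: 81.
[1] 81 ≡ 3^(3 + 1) (base 3). Lift 4: 1024. −1: 1023.
[2] 1023 ≡ 3·4^4 + 3·4^3 + 3·4^2 + 3·4 + 3 (base 4). Lift 5: 9843. −1: 9842.
[3] 9842 ≡ 3·5^5 + 3·5^3 + 3·5^2 + 3·5 + 2 (base 5). Lift 6: 140744. −1: 140743.
[4] 140743 ≡ 3·6^6 + 3·6^3 + 3·6^2 + 3·6 + 1 (base 6). Lift 7: 2471827. −1: 2471826.
[5] 2471826 ≡ 3·7^7 + 3·7^3 + 3·7^2 + 3·7 (base 7). Lift 8: 50333400. −1: 50333399.
[6] 50333399 ≡ 3·8^8 + 3·8^3 + 3·8^2 + 2·8 + 7 (base 8). Lift 9: 1162263922. −1: 1162263921.
[7] 1162263921 ≡ 3·9^9 + 3·9^3 + 3·9^2 + 2·9 + 6 (base 9). Lift 10: 30000003326. −1: 30000003325.
[8] 30000003325 ≡ 3·10^10 + 3·10^3 + 3·10^2 + 2·10 + 5 (base 10). Lift 11: 855935016216. −1: 855935016215.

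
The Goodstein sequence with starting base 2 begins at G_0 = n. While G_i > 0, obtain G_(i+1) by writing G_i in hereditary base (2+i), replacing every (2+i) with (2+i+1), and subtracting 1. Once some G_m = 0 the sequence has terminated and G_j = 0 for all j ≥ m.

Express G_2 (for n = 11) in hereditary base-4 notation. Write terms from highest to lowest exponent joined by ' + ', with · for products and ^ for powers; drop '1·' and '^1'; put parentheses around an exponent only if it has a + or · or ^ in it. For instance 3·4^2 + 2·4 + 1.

4^(4 + 1) + 3

step 0: 11 = 2^(2 + 1) + 2 + 1; sub 3 for 2: 3^(3 + 1) + 3 + 1; = 85; G_1 = 85−1 = 84
step 1: 84 = 3^(3 + 1) + 3; sub 4 for 3: 4^(4 + 1) + 4; = 1028; G_2 = 1028−1 = 1027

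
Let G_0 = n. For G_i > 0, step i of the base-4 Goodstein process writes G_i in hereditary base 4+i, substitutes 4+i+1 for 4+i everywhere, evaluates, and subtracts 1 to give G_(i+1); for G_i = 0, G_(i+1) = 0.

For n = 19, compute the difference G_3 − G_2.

12

(0) 19|_4 = 4^2 + 3 ↦ 5^2 + 3|_5 = 28 ⇒ 27
(1) 27|_5 = 5^2 + 2 ↦ 6^2 + 2|_6 = 38 ⇒ 37
(2) 37|_6 = 6^2 + 1 ↦ 7^2 + 1|_7 = 50 ⇒ 49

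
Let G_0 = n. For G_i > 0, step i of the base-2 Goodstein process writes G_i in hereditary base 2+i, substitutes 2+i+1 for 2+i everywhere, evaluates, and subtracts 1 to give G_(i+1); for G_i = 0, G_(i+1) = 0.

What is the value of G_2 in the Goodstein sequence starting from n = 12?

1065

12 —HB2→ 2^(2 + 1) + 2^2 —bump→ 3^(3 + 1) + 3^3 = 108 —(−1)→ 107
107 —HB3→ 3^(3 + 1) + 2·3^2 + 2·3 + 2 —bump→ 4^(4 + 1) + 2·4^2 + 2·4 + 2 = 1066 —(−1)→ 1065
1065 —HB4→ 4^(4 + 1) + 2·4^2 + 2·4 + 1 —bump→ 5^(5 + 1) + 2·5^2 + 2·5 + 1 = 15686 —(−1)→ 15685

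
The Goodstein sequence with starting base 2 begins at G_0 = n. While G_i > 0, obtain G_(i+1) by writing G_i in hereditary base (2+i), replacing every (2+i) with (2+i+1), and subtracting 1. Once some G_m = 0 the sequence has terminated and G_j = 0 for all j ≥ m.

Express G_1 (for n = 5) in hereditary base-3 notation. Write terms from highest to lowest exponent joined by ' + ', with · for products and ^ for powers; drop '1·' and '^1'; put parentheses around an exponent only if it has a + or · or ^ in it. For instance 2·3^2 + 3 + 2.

G_0=5  [base 2] 2^2 + 1  →[2↦3]→  3^3 + 1 = 28  −1 ⇒ G_1=27
G_1=27  [base 3] 3^3  →[3↦4]→  4^4 = 256  −1 ⇒ G_2=255

3^3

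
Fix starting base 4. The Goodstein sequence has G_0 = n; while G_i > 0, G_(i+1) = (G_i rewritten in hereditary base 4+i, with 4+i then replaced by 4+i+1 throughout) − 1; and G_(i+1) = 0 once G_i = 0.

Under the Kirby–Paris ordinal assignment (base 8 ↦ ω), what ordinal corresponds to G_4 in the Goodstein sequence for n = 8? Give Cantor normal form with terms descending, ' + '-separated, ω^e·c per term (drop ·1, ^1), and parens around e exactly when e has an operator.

G_0 = 8. HB_4(8) = 2·4. Bump = 10. G_1 = 9.
G_1 = 9. HB_5(9) = 5 + 4. Bump = 10. G_2 = 9.
G_2 = 9. HB_6(9) = 6 + 3. Bump = 10. G_3 = 9.
G_3 = 9. HB_7(9) = 7 + 2. Bump = 10. G_4 = 9.

ω + 1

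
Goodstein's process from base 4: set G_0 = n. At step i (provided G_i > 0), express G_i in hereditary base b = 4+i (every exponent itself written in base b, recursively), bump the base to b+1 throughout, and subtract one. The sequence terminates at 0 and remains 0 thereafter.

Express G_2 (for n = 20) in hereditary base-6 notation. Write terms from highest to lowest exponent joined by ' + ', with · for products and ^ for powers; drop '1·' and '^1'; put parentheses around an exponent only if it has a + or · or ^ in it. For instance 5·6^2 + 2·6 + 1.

base 4: 20 = 4^2 + 4; at 5: 5^2 + 5 = 30; next = 29
base 5: 29 = 5^2 + 4; at 6: 6^2 + 4 = 40; next = 39
base 6: 39 = 6^2 + 3; at 7: 7^2 + 3 = 52; next = 51

6^2 + 3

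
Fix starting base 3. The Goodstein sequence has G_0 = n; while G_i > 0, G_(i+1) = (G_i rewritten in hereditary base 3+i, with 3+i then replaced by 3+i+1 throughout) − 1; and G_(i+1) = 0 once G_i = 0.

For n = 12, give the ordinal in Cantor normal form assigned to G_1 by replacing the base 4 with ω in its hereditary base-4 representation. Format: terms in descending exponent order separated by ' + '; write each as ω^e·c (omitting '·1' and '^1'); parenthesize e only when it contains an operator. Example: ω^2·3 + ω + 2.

(0) 12|_3 = 3^2 + 3 ↦ 4^2 + 4|_4 = 20 ⇒ 19
(1) 19|_4 = 4^2 + 3 ↦ 5^2 + 3|_5 = 28 ⇒ 27

ω^2 + 3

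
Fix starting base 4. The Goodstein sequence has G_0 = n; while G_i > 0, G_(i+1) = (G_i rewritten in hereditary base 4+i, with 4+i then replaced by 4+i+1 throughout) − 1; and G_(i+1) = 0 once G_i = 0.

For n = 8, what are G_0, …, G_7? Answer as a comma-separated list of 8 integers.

[0] 8 ≡ 2·4 (base 4). Lift 5: 10. −1: 9.
[1] 9 ≡ 5 + 4 (base 5). Lift 6: 10. −1: 9.
[2] 9 ≡ 6 + 3 (base 6). Lift 7: 10. −1: 9.
[3] 9 ≡ 7 + 2 (base 7). Lift 8: 10. −1: 9.
[4] 9 ≡ 8 + 1 (base 8). Lift 9: 10. −1: 9.
[5] 9 ≡ 9 (base 9). Lift 10: 10. −1: 9.
[6] 9 ≡ 9 (base 10). Lift 11: 9. −1: 8.

8, 9, 9, 9, 9, 9, 9, 8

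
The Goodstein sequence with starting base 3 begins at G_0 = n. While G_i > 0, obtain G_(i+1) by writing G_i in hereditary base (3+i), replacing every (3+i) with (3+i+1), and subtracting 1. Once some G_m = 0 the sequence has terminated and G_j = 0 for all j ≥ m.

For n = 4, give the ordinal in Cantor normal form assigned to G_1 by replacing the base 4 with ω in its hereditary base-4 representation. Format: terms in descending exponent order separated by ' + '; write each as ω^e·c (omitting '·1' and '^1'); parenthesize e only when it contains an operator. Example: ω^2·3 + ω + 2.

base 3: 4 = 3 + 1; at 4: 4 + 1 = 5; next = 4
base 4: 4 = 4; at 5: 5 = 5; next = 4

ω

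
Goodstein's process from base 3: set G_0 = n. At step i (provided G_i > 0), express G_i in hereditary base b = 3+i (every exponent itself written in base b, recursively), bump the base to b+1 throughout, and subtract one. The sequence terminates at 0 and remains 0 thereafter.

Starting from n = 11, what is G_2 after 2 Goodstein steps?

25

G_0 = 11. HB_3(11) = 3^2 + 2. Bump = 18. G_1 = 17.
G_1 = 17. HB_4(17) = 4^2 + 1. Bump = 26. G_2 = 25.
G_2 = 25. HB_5(25) = 5^2. Bump = 36. G_3 = 35.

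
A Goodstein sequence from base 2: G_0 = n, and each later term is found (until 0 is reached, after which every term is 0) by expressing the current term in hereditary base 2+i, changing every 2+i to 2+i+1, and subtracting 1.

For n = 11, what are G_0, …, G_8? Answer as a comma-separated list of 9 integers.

[0] 11 ≡ 2^(2 + 1) + 2 + 1 (base 2). Lift 3: 85. −1: 84.
[1] 84 ≡ 3^(3 + 1) + 3 (base 3). Lift 4: 1028. −1: 1027.
[2] 1027 ≡ 4^(4 + 1) + 3 (base 4). Lift 5: 15628. −1: 15627.
[3] 15627 ≡ 5^(5 + 1) + 2 (base 5). Lift 6: 279938. −1: 279937.
[4] 279937 ≡ 6^(6 + 1) + 1 (base 6). Lift 7: 5764802. −1: 5764801.
[5] 5764801 ≡ 7^(7 + 1) (base 7). Lift 8: 134217728. −1: 134217727.
[6] 134217727 ≡ 7·8^8 + 7·8^7 + 7·8^6 + 7·8^5 + 7·8^4 + 7·8^3 + 7·8^2 + 7·8 + 7 (base 8). Lift 9: 2749609303. −1: 2749609302.
[7] 2749609302 ≡ 7·9^9 + 7·9^7 + 7·9^6 + 7·9^5 + 7·9^4 + 7·9^3 + 7·9^2 + 7·9 + 6 (base 9). Lift 10: 70077777776. −1: 70077777775.

11, 84, 1027, 15627, 279937, 5764801, 134217727, 2749609302, 70077777775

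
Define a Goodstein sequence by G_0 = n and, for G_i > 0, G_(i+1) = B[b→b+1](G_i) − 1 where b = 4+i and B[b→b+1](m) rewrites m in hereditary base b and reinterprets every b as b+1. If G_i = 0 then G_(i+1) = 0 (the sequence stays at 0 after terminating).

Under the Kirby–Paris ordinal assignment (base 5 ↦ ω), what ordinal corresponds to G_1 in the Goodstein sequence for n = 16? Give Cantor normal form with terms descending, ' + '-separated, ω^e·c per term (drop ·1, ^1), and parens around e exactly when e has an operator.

G_0=16  [base 4] 4^2  →[4↦5]→  5^2 = 25  −1 ⇒ G_1=24
G_1=24  [base 5] 4·5 + 4  →[5↦6]→  4·6 + 4 = 28  −1 ⇒ G_2=27

ω·4 + 4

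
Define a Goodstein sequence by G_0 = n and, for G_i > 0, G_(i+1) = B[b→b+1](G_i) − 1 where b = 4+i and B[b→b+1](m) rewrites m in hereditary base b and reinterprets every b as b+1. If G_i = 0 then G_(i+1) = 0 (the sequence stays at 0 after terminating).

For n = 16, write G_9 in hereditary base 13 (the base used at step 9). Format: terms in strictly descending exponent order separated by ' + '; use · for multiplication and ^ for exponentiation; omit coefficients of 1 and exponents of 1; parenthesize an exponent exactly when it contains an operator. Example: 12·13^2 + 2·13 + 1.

step 0: 16 = 4^2; sub 5 for 4: 5^2; = 25; G_1 = 25−1 = 24
step 1: 24 = 4·5 + 4; sub 6 for 5: 4·6 + 4; = 28; G_2 = 28−1 = 27
step 2: 27 = 4·6 + 3; sub 7 for 6: 4·7 + 3; = 31; G_3 = 31−1 = 30
step 3: 30 = 4·7 + 2; sub 8 for 7: 4·8 + 2; = 34; G_4 = 34−1 = 33
step 4: 33 = 4·8 + 1; sub 9 for 8: 4·9 + 1; = 37; G_5 = 37−1 = 36
step 5: 36 = 4·9; sub 10 for 9: 4·10; = 40; G_6 = 40−1 = 39
step 6: 39 = 3·10 + 9; sub 11 for 10: 3·11 + 9; = 42; G_7 = 42−1 = 41
step 7: 41 = 3·11 + 8; sub 12 for 11: 3·12 + 8; = 44; G_8 = 44−1 = 43
step 8: 43 = 3·12 + 7; sub 13 for 12: 3·13 + 7; = 46; G_9 = 46−1 = 45

3·13 + 6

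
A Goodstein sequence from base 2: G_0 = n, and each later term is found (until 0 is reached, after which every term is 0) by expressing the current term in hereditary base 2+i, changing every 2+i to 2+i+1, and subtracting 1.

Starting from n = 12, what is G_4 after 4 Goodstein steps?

280019

12 —HB2→ 2^(2 + 1) + 2^2 —bump→ 3^(3 + 1) + 3^3 = 108 —(−1)→ 107
107 —HB3→ 3^(3 + 1) + 2·3^2 + 2·3 + 2 —bump→ 4^(4 + 1) + 2·4^2 + 2·4 + 2 = 1066 —(−1)→ 1065
1065 —HB4→ 4^(4 + 1) + 2·4^2 + 2·4 + 1 —bump→ 5^(5 + 1) + 2·5^2 + 2·5 + 1 = 15686 —(−1)→ 15685
15685 —HB5→ 5^(5 + 1) + 2·5^2 + 2·5 —bump→ 6^(6 + 1) + 2·6^2 + 2·6 = 280020 —(−1)→ 280019
280019 —HB6→ 6^(6 + 1) + 2·6^2 + 6 + 5 —bump→ 7^(7 + 1) + 2·7^2 + 7 + 5 = 5764911 —(−1)→ 5764910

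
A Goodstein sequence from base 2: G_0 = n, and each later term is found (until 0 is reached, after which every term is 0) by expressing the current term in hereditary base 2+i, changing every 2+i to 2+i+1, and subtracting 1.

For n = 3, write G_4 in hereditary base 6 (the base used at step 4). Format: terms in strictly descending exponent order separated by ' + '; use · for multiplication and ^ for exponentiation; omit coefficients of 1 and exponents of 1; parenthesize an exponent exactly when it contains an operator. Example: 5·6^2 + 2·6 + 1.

1

3 —HB2→ 2 + 1 —bump→ 3 + 1 = 4 —(−1)→ 3
3 —HB3→ 3 —bump→ 4 = 4 —(−1)→ 3
3 —HB4→ 3 —bump→ 3 = 3 —(−1)→ 2
2 —HB5→ 2 —bump→ 2 = 2 —(−1)→ 1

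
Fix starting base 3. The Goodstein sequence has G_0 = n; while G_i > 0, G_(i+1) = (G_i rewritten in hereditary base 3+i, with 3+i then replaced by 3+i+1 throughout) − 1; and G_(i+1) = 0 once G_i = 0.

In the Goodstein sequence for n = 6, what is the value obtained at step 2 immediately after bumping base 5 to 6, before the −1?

G_0 = 6. HB_3(6) = 2·3. Bump = 8. G_1 = 7.
G_1 = 7. HB_4(7) = 4 + 3. Bump = 8. G_2 = 7.
G_2 = 7. HB_5(7) = 5 + 2. Bump = 8. G_3 = 7.

8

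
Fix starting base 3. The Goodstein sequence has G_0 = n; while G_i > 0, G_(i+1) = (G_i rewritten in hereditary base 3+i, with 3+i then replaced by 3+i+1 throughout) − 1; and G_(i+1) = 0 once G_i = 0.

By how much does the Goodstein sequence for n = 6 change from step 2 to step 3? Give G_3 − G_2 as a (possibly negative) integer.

i=0: 6 = 2·3 (b=3); 3→4: 2·4 = 8; 8−1 = 7
i=1: 7 = 4 + 3 (b=4); 4→5: 5 + 3 = 8; 8−1 = 7
i=2: 7 = 5 + 2 (b=5); 5→6: 6 + 2 = 8; 8−1 = 7

0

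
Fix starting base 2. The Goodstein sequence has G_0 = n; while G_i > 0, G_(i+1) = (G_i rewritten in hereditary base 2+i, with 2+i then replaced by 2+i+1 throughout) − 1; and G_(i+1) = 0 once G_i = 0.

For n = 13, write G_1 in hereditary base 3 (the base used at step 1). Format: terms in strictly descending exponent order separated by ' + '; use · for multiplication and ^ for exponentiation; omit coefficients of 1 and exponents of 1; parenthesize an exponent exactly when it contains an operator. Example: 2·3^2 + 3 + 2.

i=0: 13 = 2^(2 + 1) + 2^2 + 1 (b=2); 2→3: 3^(3 + 1) + 3^3 + 1 = 109; 109−1 = 108
i=1: 108 = 3^(3 + 1) + 3^3 (b=3); 3→4: 4^(4 + 1) + 4^4 = 1280; 1280−1 = 1279

3^(3 + 1) + 3^3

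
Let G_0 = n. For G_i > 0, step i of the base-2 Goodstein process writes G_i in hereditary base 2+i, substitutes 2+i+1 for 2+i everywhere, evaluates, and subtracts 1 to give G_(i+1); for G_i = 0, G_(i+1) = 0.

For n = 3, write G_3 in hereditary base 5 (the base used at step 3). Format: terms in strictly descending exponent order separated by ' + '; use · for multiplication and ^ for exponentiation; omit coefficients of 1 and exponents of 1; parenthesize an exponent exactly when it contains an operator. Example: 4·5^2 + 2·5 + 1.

3 —HB2→ 2 + 1 —bump→ 3 + 1 = 4 —(−1)→ 3
3 —HB3→ 3 —bump→ 4 = 4 —(−1)→ 3
3 —HB4→ 3 —bump→ 3 = 3 —(−1)→ 2
2 —HB5→ 2 —bump→ 2 = 2 —(−1)→ 1

2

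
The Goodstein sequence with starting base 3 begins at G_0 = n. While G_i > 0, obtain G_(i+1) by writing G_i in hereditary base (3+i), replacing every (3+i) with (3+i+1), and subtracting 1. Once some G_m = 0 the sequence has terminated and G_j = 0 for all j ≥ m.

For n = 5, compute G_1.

G_0 = 5. HB_3(5) = 3 + 2. Bump = 6. G_1 = 5.
G_1 = 5. HB_4(5) = 4 + 1. Bump = 6. G_2 = 5.

5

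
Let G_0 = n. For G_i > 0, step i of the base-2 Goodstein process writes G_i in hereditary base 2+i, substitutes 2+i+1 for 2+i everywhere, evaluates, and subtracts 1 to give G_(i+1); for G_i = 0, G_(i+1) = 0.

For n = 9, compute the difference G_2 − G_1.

942

G_0=9  [base 2] 2^(2 + 1) + 1  →[2↦3]→  3^(3 + 1) + 1 = 82  −1 ⇒ G_1=81
G_1=81  [base 3] 3^(3 + 1)  →[3↦4]→  4^(4 + 1) = 1024  −1 ⇒ G_2=1023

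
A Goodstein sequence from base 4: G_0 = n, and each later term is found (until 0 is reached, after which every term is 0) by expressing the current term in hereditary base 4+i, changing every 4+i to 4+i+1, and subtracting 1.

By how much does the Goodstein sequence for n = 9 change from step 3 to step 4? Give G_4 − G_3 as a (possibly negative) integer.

step 0: 9 = 2·4 + 1; sub 5 for 4: 2·5 + 1; = 11; G_1 = 11−1 = 10
step 1: 10 = 2·5; sub 6 for 5: 2·6; = 12; G_2 = 12−1 = 11
step 2: 11 = 6 + 5; sub 7 for 6: 7 + 5; = 12; G_3 = 12−1 = 11
step 3: 11 = 7 + 4; sub 8 for 7: 8 + 4; = 12; G_4 = 12−1 = 11

0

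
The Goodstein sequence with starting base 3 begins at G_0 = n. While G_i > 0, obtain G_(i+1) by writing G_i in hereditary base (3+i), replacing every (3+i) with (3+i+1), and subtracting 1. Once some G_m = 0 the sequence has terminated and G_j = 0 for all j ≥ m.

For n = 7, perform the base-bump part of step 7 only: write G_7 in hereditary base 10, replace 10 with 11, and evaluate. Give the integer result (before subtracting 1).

step 0: 7 = 2·3 + 1; sub 4 for 3: 2·4 + 1; = 9; G_1 = 9−1 = 8
step 1: 8 = 2·4; sub 5 for 4: 2·5; = 10; G_2 = 10−1 = 9
step 2: 9 = 5 + 4; sub 6 for 5: 6 + 4; = 10; G_3 = 10−1 = 9
step 3: 9 = 6 + 3; sub 7 for 6: 7 + 3; = 10; G_4 = 10−1 = 9
step 4: 9 = 7 + 2; sub 8 for 7: 8 + 2; = 10; G_5 = 10−1 = 9
step 5: 9 = 8 + 1; sub 9 for 8: 9 + 1; = 10; G_6 = 10−1 = 9
step 6: 9 = 9; sub 10 for 9: 10; = 10; G_7 = 10−1 = 9
step 7: 9 = 9; sub 11 for 10: 9; = 9; G_8 = 9−1 = 8

9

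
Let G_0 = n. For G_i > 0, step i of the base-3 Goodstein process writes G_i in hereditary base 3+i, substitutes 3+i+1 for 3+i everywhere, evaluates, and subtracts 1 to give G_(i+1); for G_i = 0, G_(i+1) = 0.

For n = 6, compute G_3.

7

(0) 6|_3 = 2·3 ↦ 2·4|_4 = 8 ⇒ 7
(1) 7|_4 = 4 + 3 ↦ 5 + 3|_5 = 8 ⇒ 7
(2) 7|_5 = 5 + 2 ↦ 6 + 2|_6 = 8 ⇒ 7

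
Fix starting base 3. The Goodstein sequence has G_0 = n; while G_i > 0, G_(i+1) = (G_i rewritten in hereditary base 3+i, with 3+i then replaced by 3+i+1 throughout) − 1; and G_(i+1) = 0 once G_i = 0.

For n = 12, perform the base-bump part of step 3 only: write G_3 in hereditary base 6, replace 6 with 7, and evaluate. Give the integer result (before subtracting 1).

step 0: 12 = 3^2 + 3; sub 4 for 3: 4^2 + 4; = 20; G_1 = 20−1 = 19
step 1: 19 = 4^2 + 3; sub 5 for 4: 5^2 + 3; = 28; G_2 = 28−1 = 27
step 2: 27 = 5^2 + 2; sub 6 for 5: 6^2 + 2; = 38; G_3 = 38−1 = 37
step 3: 37 = 6^2 + 1; sub 7 for 6: 7^2 + 1; = 50; G_4 = 50−1 = 49

50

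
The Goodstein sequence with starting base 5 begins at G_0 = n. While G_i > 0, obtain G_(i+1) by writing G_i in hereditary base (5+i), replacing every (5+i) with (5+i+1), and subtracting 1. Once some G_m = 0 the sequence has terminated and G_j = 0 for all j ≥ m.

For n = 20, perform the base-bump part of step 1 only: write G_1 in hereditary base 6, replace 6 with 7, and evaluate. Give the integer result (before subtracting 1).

G_0=20  [base 5] 4·5  →[5↦6]→  4·6 = 24  −1 ⇒ G_1=23
G_1=23  [base 6] 3·6 + 5  →[6↦7]→  3·7 + 5 = 26  −1 ⇒ G_2=25

26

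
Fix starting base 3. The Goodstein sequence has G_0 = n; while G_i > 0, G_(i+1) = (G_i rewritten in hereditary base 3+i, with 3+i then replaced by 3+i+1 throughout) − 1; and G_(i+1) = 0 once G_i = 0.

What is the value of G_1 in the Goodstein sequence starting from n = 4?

(0) 4|_3 = 3 + 1 ↦ 4 + 1|_4 = 5 ⇒ 4
(1) 4|_4 = 4 ↦ 5|_5 = 5 ⇒ 4

4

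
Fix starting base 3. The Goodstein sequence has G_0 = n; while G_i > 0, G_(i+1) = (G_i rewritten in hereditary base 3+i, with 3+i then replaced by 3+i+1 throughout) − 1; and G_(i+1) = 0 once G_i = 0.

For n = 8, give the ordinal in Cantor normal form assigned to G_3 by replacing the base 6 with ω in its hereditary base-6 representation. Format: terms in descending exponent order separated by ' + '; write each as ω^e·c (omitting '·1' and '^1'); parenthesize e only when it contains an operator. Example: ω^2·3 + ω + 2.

G_0=8  [base 3] 2·3 + 2  →[3↦4]→  2·4 + 2 = 10  −1 ⇒ G_1=9
G_1=9  [base 4] 2·4 + 1  →[4↦5]→  2·5 + 1 = 11  −1 ⇒ G_2=10
G_2=10  [base 5] 2·5  →[5↦6]→  2·6 = 12  −1 ⇒ G_3=11

ω + 5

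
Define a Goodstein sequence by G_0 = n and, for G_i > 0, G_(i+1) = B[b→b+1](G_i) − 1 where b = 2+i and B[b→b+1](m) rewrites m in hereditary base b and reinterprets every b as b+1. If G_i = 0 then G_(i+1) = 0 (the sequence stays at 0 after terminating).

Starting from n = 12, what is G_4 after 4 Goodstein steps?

G_0 = 12. HB_2(12) = 2^(2 + 1) + 2^2. Bump = 108. G_1 = 107.
G_1 = 107. HB_3(107) = 3^(3 + 1) + 2·3^2 + 2·3 + 2. Bump = 1066. G_2 = 1065.
G_2 = 1065. HB_4(1065) = 4^(4 + 1) + 2·4^2 + 2·4 + 1. Bump = 15686. G_3 = 15685.
G_3 = 15685. HB_5(15685) = 5^(5 + 1) + 2·5^2 + 2·5. Bump = 280020. G_4 = 280019.
G_4 = 280019. HB_6(280019) = 6^(6 + 1) + 2·6^2 + 6 + 5. Bump = 5764911. G_5 = 5764910.

280019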